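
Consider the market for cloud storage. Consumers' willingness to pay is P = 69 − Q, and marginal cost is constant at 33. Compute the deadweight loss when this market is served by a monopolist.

Under competition P = MC = 33, so Q = (69 − 33)/1 = 36.
A monopolist chooses Q where MR = MC. MR = 69 − 2Q; setting this equal to 33 gives Q = 18 and P = 51.
DWL is the triangle between Q = 18 and Q = 36: ½·(36 − 18)·(51 − 33) = 162.

DWL = 162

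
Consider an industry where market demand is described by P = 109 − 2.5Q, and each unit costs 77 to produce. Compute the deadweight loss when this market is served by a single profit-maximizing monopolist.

Under competition P = MC = 77, so Q = (109 − 77)/2.5 = 12.8.
A monopolist chooses Q where MR = MC. MR = 109 − 5Q; setting this equal to 77 gives Q = 6.4 and P = 93.
DWL is the triangle between Q = 6.4 and Q = 12.8: ½·(12.8 − 6.4)·(93 − 77) = 51.2.

DWL = 51.2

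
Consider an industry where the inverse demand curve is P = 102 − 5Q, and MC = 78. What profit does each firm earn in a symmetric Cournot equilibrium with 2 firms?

π_i = 12.8

With 2 symmetric Cournot firms, each firm's FOC gives 102 − 15q = 78, so q = 1.6, Q = 2·1.6 = 3.2, and P = 86.
Each firm's profit = (86 − 78)·1.6 = 12.8.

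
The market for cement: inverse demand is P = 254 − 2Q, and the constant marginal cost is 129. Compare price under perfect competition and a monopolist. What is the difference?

Price rises by 62.5

Under competition P = MC = 129, so Q = (254 − 129)/2 = 62.5.
The monopolist equates marginal revenue to marginal cost: 254 − 4Q = 129, so Q = 31.25. From demand, P = 191.5.
Change in price: 191.5 − 129 = 62.5.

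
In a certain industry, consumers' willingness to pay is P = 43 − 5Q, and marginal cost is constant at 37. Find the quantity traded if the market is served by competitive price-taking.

Q = 1.2

Under competition P = MC = 37, so Q = (43 − 37)/5 = 1.2.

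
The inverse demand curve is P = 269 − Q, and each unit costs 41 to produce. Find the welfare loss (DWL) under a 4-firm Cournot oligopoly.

Under competition P = MC = 41, so Q = (269 − 41)/1 = 228.
In a 4-firm Cournot equilibrium, symmetry and the first-order condition give q = (269 − 41)/(5) = 45.6. So Q = 182.4 and P = 86.6.
DWL is the triangle between Q = 182.4 and Q = 228: ½·(228 − 182.4)·(86.6 − 41) = 1039.68.

DWL = 1039.68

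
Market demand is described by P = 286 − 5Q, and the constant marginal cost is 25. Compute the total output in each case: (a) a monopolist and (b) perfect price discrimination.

Monopoly sets MR = MC: 286 − 10Q = 25 ⇒ Q = 26.1, P = 286 − 5·26.1 = 155.5.
Under first-degree price discrimination the firm charges each unit its demand price and produces up to where P = MC, i.e. Q = 52.2. Consumer surplus is zero; producer surplus equals total surplus.

Monopoly: Q = 26.1; Perfect PD: Q = 52.2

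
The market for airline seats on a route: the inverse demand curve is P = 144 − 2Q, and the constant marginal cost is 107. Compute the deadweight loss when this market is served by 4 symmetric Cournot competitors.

Under competition P = MC = 107, so Q = (144 − 107)/2 = 18.5.
In a 4-firm Cournot equilibrium, symmetry and the first-order condition give q = (144 − 107)/(10) = 3.7. So Q = 14.8 and P = 114.4.
DWL is the triangle between Q = 14.8 and Q = 18.5: ½·(18.5 − 14.8)·(114.4 − 107) = 13.69.

DWL = 13.69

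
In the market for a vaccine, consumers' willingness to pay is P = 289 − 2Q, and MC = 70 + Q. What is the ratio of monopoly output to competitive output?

The monopolist equates marginal revenue to marginal cost: 289 − 4Q = 70 + Q, so Q = 43.8. From demand, P = 201.4.
Under competition P = MC: 289 − 2Q = 70 + Q ⇒ Q = 73, P = 143.
Ratio Q_m/Q_c = 43.8/73 = 0.6.

Q_m/Q_c = 0.6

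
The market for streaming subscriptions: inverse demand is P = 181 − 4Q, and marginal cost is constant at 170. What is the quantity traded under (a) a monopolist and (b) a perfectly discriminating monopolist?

Monopoly: Q = 1.375; Perfect PD: Q = 2.75

A monopolist chooses Q where MR = MC. MR = 181 − 8Q; setting this equal to 170 gives Q = 1.375 and P = 175.5.
With perfect price discrimination, output is the efficient level Q = 2.75 (where demand meets MC), but every buyer pays their willingness to pay: CS = 0 and PS = total surplus.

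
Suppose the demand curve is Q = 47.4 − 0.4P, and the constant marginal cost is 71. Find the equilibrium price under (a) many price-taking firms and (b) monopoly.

Inverting demand: P = 118.5 − 2.5Q.
Under competition P = MC = 71, so Q = (118.5 − 71)/2.5 = 19.
Monopoly sets MR = MC: 118.5 − 5Q = 71 ⇒ Q = 9.5, P = 118.5 − 2.5·9.5 = 94.75.

Competition: P = 71; Monopoly: P = 94.75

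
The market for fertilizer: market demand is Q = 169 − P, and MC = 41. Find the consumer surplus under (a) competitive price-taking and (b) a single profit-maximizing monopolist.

Competition: CS = 8192; Monopoly: CS = 2048

Inverting demand: P = 169 − Q.
Under competition P = MC = 41, so Q = (169 − 41)/1 = 128.
CS = ½·(169 − 41)·128 = 8192.
The monopolist equates marginal revenue to marginal cost: 169 − 2Q = 41, so Q = 64. From demand, P = 105.
CS = ½·(169 − 105)·64 = 2048.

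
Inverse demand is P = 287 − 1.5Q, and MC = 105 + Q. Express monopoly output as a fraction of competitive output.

Q_m/Q_c = 0.625

The monopolist equates marginal revenue to marginal cost: 287 − 3Q = 105 + Q, so Q = 45.5. From demand, P = 218.75.
Under competition P = MC: 287 − 1.5Q = 105 + Q ⇒ Q = 72.8, P = 177.8.
Ratio Q_m/Q_c = 45.5/72.8 = 0.625.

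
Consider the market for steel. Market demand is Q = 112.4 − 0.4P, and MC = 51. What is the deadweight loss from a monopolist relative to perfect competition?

Inverting demand: P = 281 − 2.5Q.
Competitive firms price at marginal cost: P = 51, giving Q = 92.
Monopoly sets MR = MC: 281 − 5Q = 51 ⇒ Q = 46, P = 281 − 2.5·46 = 166.
DWL is the triangle between Q = 46 and Q = 92: ½·(92 − 46)·(166 − 51) = 2645.

DWL = 2645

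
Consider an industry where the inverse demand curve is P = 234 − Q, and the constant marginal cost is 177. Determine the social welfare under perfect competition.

Perfect competition: P = MC = 177, so 234 − Q = 177 and Q = 57.
CS = ½·(234 − 177)·57 = 1624.5; PS = (177 − 177)·57 = 0; TS = 1624.5.

TS = 1624.5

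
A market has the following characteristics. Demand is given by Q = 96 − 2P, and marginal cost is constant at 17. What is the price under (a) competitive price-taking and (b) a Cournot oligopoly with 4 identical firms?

Competition: P = 17; Cournot: P = 23.2

Inverting demand: P = 48 − 0.5Q.
Perfect competition: P = MC = 17, so 48 − 0.5Q = 17 and Q = 62.
With 4 symmetric Cournot firms, each firm's FOC gives 48 − 2.5q = 17, so q = 12.4, Q = 4·12.4 = 49.6, and P = 23.2.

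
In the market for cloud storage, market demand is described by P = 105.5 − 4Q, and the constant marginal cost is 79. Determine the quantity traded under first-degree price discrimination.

With perfect price discrimination, output is the efficient level Q = 6.625 (where demand meets MC), but every buyer pays their willingness to pay: CS = 0 and PS = total surplus.

Q = 6.625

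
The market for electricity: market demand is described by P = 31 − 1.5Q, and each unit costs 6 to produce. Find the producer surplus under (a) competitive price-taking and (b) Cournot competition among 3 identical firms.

Competition: PS = 0; Cournot: PS = 78.125

Perfect competition: P = MC = 6, so 31 − 1.5Q = 6 and Q = 50/3.
PS = (6 − 6)·50/3 = 0.
In a 3-firm Cournot equilibrium, symmetry and the first-order condition give q = (31 − 6)/(6) = 25/6. So Q = 12.5 and P = 12.25.
PS = (12.25 − 6)·12.5 = 78.125.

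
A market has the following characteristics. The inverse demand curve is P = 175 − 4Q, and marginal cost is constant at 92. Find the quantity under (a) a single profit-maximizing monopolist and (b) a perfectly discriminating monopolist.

Monopoly sets MR = MC: 175 − 8Q = 92 ⇒ Q = 10.375, P = 175 − 4·10.375 = 133.5.
A perfectly discriminating monopolist sells every unit with P(Q) ≥ MC(Q), so output equals the competitive quantity Q = 20.75. Each buyer pays their reservation price, so CS = 0 and the firm captures all surplus.

Monopoly: Q = 10.375; Perfect PD: Q = 20.75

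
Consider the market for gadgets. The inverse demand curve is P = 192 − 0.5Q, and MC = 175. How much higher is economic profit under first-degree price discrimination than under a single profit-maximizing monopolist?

π rises by 144.5

The monopolist equates marginal revenue to marginal cost: 192 − Q = 175, so Q = 17. From demand, P = 183.5.
Profit = (183.5 − 175)·17 = 144.5.
A perfectly discriminating monopolist sells every unit with P(Q) ≥ MC(Q), so output equals the competitive quantity Q = 34. Each buyer pays their reservation price, so CS = 0 and the firm captures all surplus.
PS equals the full surplus area, 289. Profit = 289 = 289.
Change in economic profit: 289 − 144.5 = 144.5.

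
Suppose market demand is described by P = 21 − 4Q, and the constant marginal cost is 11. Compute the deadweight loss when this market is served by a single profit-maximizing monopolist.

Under competition P = MC = 11, so Q = (21 − 11)/4 = 2.5.
A monopolist chooses Q where MR = MC. MR = 21 − 8Q; setting this equal to 11 gives Q = 1.25 and P = 16.
DWL is the triangle between Q = 1.25 and Q = 2.5: ½·(2.5 − 1.25)·(16 − 11) = 3.125.

DWL = 3.125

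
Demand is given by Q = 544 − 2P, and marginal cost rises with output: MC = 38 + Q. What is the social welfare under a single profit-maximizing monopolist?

Inverting demand: P = 272 − 0.5Q.
A monopolist chooses Q where MR = MC. MR = 272 − Q; setting this equal to 38 + Q gives Q = 117 and P = 213.5.
CS = ½·(272 − 213.5)·117 = 3422.25; PS = (213.5·117 − 38·117 − ½·1·117²) = 13689; TS = 17111.25.

TS = 17111.25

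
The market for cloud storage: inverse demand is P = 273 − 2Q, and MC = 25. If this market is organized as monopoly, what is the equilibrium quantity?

The monopolist equates marginal revenue to marginal cost: 273 − 4Q = 25, so Q = 62. From demand, P = 149.

Q = 62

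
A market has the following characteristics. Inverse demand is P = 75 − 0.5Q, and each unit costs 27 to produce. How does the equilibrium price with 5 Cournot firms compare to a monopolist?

Cournot: P = 35; Monopoly: P = 51

Cournot with 5 identical firms: the symmetric best-response condition is 75 − 3q = 27. Each firm produces q = 16, total output Q = 80, price P = 35.
The monopolist equates marginal revenue to marginal cost: 75 − Q = 27, so Q = 48. From demand, P = 51.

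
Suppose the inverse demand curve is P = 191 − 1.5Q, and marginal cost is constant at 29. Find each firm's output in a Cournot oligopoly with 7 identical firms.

q_i = 13.5

Cournot with 7 identical firms: the symmetric best-response condition is 191 − 12q = 29. Each firm produces q = 13.5, total output Q = 94.5, price P = 49.25.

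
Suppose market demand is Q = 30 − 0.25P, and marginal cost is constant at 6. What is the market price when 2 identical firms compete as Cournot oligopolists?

P = 44

Inverting demand: P = 120 − 4Q.
Cournot with 2 identical firms: the symmetric best-response condition is 120 − 12q = 6. Each firm produces q = 9.5, total output Q = 19, price P = 44.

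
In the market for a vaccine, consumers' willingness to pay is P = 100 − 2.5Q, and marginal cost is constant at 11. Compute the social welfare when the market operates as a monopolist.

TS = 1188.15

A monopolist chooses Q where MR = MC. MR = 100 − 5Q; setting this equal to 11 gives Q = 17.8 and P = 55.5.
CS = ½·(100 − 55.5)·17.8 = 396.05; PS = (55.5 − 11)·17.8 = 792.1; TS = 1188.15.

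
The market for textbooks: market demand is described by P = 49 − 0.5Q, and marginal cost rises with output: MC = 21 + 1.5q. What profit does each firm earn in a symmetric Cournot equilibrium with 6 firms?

With 6 symmetric Cournot firms, each firm's FOC gives 49 − 3.5q = 21 + 1.5q, so q = 5.6, Q = 6·5.6 = 33.6, and P = 32.2.
Each firm's profit = 32.2·5.6 − (21·5.6 + ½·1.5·5.6²) = 39.2.

π_i = 39.2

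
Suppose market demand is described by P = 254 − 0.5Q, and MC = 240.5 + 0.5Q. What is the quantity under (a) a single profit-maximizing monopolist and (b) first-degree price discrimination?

Monopoly: Q = 9; Perfect PD: Q = 13.5

The monopolist equates marginal revenue to marginal cost: 254 − Q = 240.5 + 0.5Q, so Q = 9. From demand, P = 249.5.
A perfectly discriminating monopolist sells every unit with P(Q) ≥ MC(Q), so output equals the competitive quantity Q = 13.5. Each buyer pays their reservation price, so CS = 0 and the firm captures all surplus.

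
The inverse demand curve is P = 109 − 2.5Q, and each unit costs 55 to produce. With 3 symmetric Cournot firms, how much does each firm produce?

q_i = 5.4

With 3 symmetric Cournot firms, each firm's FOC gives 109 − 10q = 55, so q = 5.4, Q = 3·5.4 = 16.2, and P = 68.5.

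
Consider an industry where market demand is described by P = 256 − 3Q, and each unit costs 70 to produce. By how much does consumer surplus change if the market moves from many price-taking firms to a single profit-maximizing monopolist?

Consumer surplus falls by 4324.5

Competitive firms price at marginal cost: P = 70, giving Q = 62.
CS = ½·(256 − 70)·62 = 5766.
Monopoly sets MR = MC: 256 − 6Q = 70 ⇒ Q = 31, P = 256 − 3·31 = 163.
CS = ½·(256 − 163)·31 = 1441.5.
Change in consumer surplus: 1441.5 − 5766 = −4324.5.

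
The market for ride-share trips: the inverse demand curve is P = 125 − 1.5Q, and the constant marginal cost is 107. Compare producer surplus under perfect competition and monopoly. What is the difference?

Producer surplus rises by 54

Competitive firms price at marginal cost: P = 107, giving Q = 12.
PS = (107 − 107)·12 = 0.
The monopolist equates marginal revenue to marginal cost: 125 − 3Q = 107, so Q = 6. From demand, P = 116.
PS = (116 − 107)·6 = 54.
Change in producer surplus: 54 − 0 = 54.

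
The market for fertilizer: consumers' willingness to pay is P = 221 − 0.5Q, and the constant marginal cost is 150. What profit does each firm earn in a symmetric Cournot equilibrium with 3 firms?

π_i = 630.125

Cournot with 3 identical firms: the symmetric best-response condition is 221 − 2q = 150. Each firm produces q = 35.5, total output Q = 106.5, price P = 167.75.
Each firm's profit = (167.75 − 150)·35.5 = 630.125.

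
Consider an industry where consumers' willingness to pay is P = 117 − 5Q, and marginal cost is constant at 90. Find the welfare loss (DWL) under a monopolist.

DWL = 18.225

Under competition P = MC = 90, so Q = (117 − 90)/5 = 5.4.
Monopoly sets MR = MC: 117 − 10Q = 90 ⇒ Q = 2.7, P = 117 − 5·2.7 = 103.5.
DWL is the triangle between Q = 2.7 and Q = 5.4: ½·(5.4 − 2.7)·(103.5 − 90) = 18.225.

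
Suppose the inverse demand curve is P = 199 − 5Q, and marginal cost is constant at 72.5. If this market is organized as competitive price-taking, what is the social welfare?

Under competition P = MC = 72.5, so Q = (199 − 72.5)/5 = 25.3.
CS = ½·(199 − 72.5)·25.3 = 1600.225; PS = (72.5 − 72.5)·25.3 = 0; TS = 1600.225.

TS = 1600.225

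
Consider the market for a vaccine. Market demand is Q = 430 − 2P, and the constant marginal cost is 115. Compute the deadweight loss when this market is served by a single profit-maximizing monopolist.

DWL = 2500

Inverting demand: P = 215 − 0.5Q.
Under competition P = MC = 115, so Q = (215 − 115)/0.5 = 200.
The monopolist equates marginal revenue to marginal cost: 215 − Q = 115, so Q = 100. From demand, P = 165.
DWL is the triangle between Q = 100 and Q = 200: ½·(200 − 100)·(165 − 115) = 2500.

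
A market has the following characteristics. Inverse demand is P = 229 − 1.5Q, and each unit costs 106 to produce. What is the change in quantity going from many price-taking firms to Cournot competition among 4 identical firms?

Perfect competition: P = MC = 106, so 229 − 1.5Q = 106 and Q = 82.
With 4 symmetric Cournot firms, each firm's FOC gives 229 − 7.5q = 106, so q = 16.4, Q = 4·16.4 = 65.6, and P = 130.6.
Change in quantity: 65.6 − 82 = −16.4.

Quantity falls by 16.4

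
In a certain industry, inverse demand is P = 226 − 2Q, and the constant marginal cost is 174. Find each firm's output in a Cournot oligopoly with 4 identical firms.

q_i = 5.2

Cournot with 4 identical firms: the symmetric best-response condition is 226 − 10q = 174. Each firm produces q = 5.2, total output Q = 20.8, price P = 184.4.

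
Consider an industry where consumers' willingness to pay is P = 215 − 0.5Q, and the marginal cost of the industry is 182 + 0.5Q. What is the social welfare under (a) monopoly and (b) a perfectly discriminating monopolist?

The monopolist equates marginal revenue to marginal cost: 215 − Q = 182 + 0.5Q, so Q = 22. From demand, P = 204.
CS = ½·(215 − 204)·22 = 121; PS = (204·22 − 182·22 − ½·0.5·22²) = 363; TS = 484.
With perfect price discrimination, output is the efficient level Q = 33 (where demand meets MC), but every buyer pays their willingness to pay: CS = 0 and PS = total surplus.
TS = 544.5 (equal to competitive TS).

Monopoly: TS = 484; Perfect PD: TS = 544.5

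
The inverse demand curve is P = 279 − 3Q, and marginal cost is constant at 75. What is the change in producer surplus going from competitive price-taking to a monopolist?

Competitive firms price at marginal cost: P = 75, giving Q = 68.
PS = (75 − 75)·68 = 0.
A monopolist chooses Q where MR = MC. MR = 279 − 6Q; setting this equal to 75 gives Q = 34 and P = 177.
PS = (177 − 75)·34 = 3468.
Change in producer surplus: 3468 − 0 = 3468.

PS rises by 3468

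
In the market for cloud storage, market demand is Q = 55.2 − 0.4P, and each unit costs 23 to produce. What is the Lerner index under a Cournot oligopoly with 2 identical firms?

Lerner index = 0.625

Inverting demand: P = 138 − 2.5Q.
With 2 symmetric Cournot firms, each firm's FOC gives 138 − 7.5q = 23, so q = 46/3, Q = 2·46/3 = 92/3, and P = 184/3.
Lerner index = (P − MC)/P = (184/3 − 23)/(184/3) = 0.625.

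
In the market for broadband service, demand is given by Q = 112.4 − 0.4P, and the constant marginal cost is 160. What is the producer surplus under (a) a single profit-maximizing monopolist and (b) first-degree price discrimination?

Monopoly: PS = 1464.1; Perfect PD: PS = 2928.2

Inverting demand: P = 281 − 2.5Q.
Monopoly sets MR = MC: 281 − 5Q = 160 ⇒ Q = 24.2, P = 281 − 2.5·24.2 = 220.5.
PS = (220.5 − 160)·24.2 = 1464.1.
A perfectly discriminating monopolist sells every unit with P(Q) ≥ MC(Q), so output equals the competitive quantity Q = 48.4. Each buyer pays their reservation price, so CS = 0 and the firm captures all surplus.
PS = ½·(281 − 160)·48.4 = 2928.2.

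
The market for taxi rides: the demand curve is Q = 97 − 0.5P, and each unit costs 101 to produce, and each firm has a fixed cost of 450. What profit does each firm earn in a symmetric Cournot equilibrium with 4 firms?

Inverting demand: P = 194 − 2Q.
Cournot with 4 identical firms: the symmetric best-response condition is 194 − 10q = 101. Each firm produces q = 9.3, total output Q = 37.2, price P = 119.6.
Each firm's profit = (119.6 − 101)·9.3 − 450 = −277.02.

π_i = −277.02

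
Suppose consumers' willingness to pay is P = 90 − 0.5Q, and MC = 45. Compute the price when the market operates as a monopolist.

A monopolist chooses Q where MR = MC. MR = 90 − Q; setting this equal to 45 gives Q = 45 and P = 67.5.

P = 67.5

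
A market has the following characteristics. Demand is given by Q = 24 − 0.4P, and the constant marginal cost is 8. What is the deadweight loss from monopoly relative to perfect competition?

DWL = 135.2

Inverting demand: P = 60 − 2.5Q.
Under competition P = MC = 8, so Q = (60 − 8)/2.5 = 20.8.
A monopolist chooses Q where MR = MC. MR = 60 − 5Q; setting this equal to 8 gives Q = 10.4 and P = 34.
DWL is the triangle between Q = 10.4 and Q = 20.8: ½·(20.8 − 10.4)·(34 − 8) = 135.2.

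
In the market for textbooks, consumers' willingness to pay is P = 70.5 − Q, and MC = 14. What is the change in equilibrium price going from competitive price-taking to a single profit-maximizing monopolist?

Perfect competition: P = MC = 14, so 70.5 − Q = 14 and Q = 56.5.
A monopolist chooses Q where MR = MC. MR = 70.5 − 2Q; setting this equal to 14 gives Q = 28.25 and P = 42.25.
Change in equilibrium price: 42.25 − 14 = 28.25.

P rises by 28.25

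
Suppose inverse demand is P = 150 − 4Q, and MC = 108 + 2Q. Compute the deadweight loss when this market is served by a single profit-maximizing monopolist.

Competitive equilibrium sets price equal to marginal cost: 150 − 4Q = 108 + 2Q, so Q = 7 and P = 122.
The monopolist equates marginal revenue to marginal cost: 150 − 8Q = 108 + 2Q, so Q = 4.2. From demand, P = 133.2.
CS = ½·(150 − 122)·7 = 98; PS = (122·7 − 108·7 − ½·2·7²) = 49; TS = 147.
CS = ½·(150 − 133.2)·4.2 = 35.28; PS = (133.2·4.2 − 108·4.2 − ½·2·4.2²) = 88.2; TS = 123.48.
DWL = 147 − 123.48 = 23.52.

DWL = 23.52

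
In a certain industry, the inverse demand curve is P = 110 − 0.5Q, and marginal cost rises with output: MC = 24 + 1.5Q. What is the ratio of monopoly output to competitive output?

A monopolist chooses Q where MR = MC. MR = 110 − Q; setting this equal to 24 + 1.5Q gives Q = 34.4 and P = 92.8.
Under competition P = MC: 110 − 0.5Q = 24 + 1.5Q ⇒ Q = 43, P = 88.5.
Ratio Q_m/Q_c = 34.4/43 = 0.8.

Q_m/Q_c = 0.8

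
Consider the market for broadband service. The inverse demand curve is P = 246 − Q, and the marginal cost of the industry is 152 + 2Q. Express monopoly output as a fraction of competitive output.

Q_m/Q_c = 0.75

Monopoly sets MR = MC: 246 − 2Q = 152 + 2Q ⇒ Q = 23.5, P = 246 − 23.5 = 222.5.
Under competition P = MC: 246 − Q = 152 + 2Q ⇒ Q = 94/3, P = 644/3.
Ratio Q_m/Q_c = 23.5/(94/3) = 0.75.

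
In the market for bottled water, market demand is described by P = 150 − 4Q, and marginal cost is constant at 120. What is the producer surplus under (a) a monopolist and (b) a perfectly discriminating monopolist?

Monopoly sets MR = MC: 150 − 8Q = 120 ⇒ Q = 3.75, P = 150 − 4·3.75 = 135.
PS = (135 − 120)·3.75 = 56.25.
With perfect price discrimination, output is the efficient level Q = 7.5 (where demand meets MC), but every buyer pays their willingness to pay: CS = 0 and PS = total surplus.
PS = ½·(150 − 120)·7.5 = 112.5.

Monopoly: PS = 56.25; Perfect PD: PS = 112.5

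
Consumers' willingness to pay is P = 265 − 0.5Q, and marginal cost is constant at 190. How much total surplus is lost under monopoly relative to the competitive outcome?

Under competition P = MC = 190, so Q = (265 − 190)/0.5 = 150.
The monopolist equates marginal revenue to marginal cost: 265 − Q = 190, so Q = 75. From demand, P = 227.5.
DWL is the triangle between Q = 75 and Q = 150: ½·(150 − 75)·(227.5 − 190) = 1406.25.

DWL = 1406.25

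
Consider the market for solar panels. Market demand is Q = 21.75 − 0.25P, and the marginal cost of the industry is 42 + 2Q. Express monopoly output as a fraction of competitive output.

Inverting demand: P = 87 − 4Q.
Monopoly sets MR = MC: 87 − 8Q = 42 + 2Q ⇒ Q = 4.5, P = 87 − 4·4.5 = 69.
Under competition P = MC: 87 − 4Q = 42 + 2Q ⇒ Q = 7.5, P = 57.
Ratio Q_m/Q_c = 4.5/7.5 = 0.6.

Q_m/Q_c = 0.6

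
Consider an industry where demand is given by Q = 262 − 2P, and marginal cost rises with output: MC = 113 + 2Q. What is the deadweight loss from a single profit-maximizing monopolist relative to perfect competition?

Inverting demand: P = 131 − 0.5Q.
Competitive equilibrium sets price equal to marginal cost: 131 − 0.5Q = 113 + 2Q, so Q = 7.2 and P = 127.4.
A monopolist chooses Q where MR = MC. MR = 131 − Q; setting this equal to 113 + 2Q gives Q = 6 and P = 128.
CS = ½·(131 − 127.4)·7.2 = 12.96; PS = (127.4·7.2 − 113·7.2 − ½·2·7.2²) = 51.84; TS = 64.8.
CS = ½·(131 − 128)·6 = 9; PS = (128·6 − 113·6 − ½·2·6²) = 54; TS = 63.
DWL = 64.8 − 63 = 1.8.

DWL = 1.8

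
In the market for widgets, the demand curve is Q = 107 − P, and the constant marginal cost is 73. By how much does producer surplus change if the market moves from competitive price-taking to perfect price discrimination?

Inverting demand: P = 107 − Q.
Perfect competition: P = MC = 73, so 107 − Q = 73 and Q = 34.
PS = (73 − 73)·34 = 0.
Under first-degree price discrimination the firm charges each unit its demand price and produces up to where P = MC, i.e. Q = 34. Consumer surplus is zero; producer surplus equals total surplus.
PS = ½·(107 − 73)·34 = 578.
Change in producer surplus: 578 − 0 = 578.

PS rises by 578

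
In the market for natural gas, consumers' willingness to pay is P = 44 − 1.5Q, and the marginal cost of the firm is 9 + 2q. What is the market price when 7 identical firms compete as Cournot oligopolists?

In a 7-firm Cournot equilibrium, symmetry and the first-order condition give q = (44 − 9)/(14) = 2.5. So Q = 17.5 and P = 17.75.

P = 17.75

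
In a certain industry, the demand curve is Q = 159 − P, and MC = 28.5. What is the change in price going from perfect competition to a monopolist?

Inverting demand: P = 159 − Q.
Competitive firms price at marginal cost: P = 28.5, giving Q = 130.5.
The monopolist equates marginal revenue to marginal cost: 159 − 2Q = 28.5, so Q = 65.25. From demand, P = 93.75.
Change in price: 93.75 − 28.5 = 65.25.

Price rises by 65.25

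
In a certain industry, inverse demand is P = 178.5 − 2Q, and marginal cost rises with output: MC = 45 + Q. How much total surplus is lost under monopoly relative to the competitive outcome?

Competitive equilibrium sets price equal to marginal cost: 178.5 − 2Q = 45 + Q, so Q = 44.5 and P = 89.5.
A monopolist chooses Q where MR = MC. MR = 178.5 − 4Q; setting this equal to 45 + Q gives Q = 26.7 and P = 125.1.
CS = ½·(178.5 − 89.5)·44.5 = 1980.25; PS = (89.5·44.5 − 45·44.5 − ½·1·44.5²) = 990.125; TS = 2970.375.
CS = ½·(178.5 − 125.1)·26.7 = 712.89; PS = (125.1·26.7 − 45·26.7 − ½·1·26.7²) = 1782.225; TS = 2495.115.
DWL = 2970.375 − 2495.115 = 475.26.

DWL = 475.26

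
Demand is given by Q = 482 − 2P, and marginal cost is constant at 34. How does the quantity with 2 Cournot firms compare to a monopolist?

Cournot: Q = 276; Monopoly: Q = 207

Inverting demand: P = 241 − 0.5Q.
In a 2-firm Cournot equilibrium, symmetry and the first-order condition give q = (241 − 34)/(1.5) = 138. So Q = 276 and P = 103.
Monopoly sets MR = MC: 241 − Q = 34 ⇒ Q = 207, P = 241 − 0.5·207 = 137.5.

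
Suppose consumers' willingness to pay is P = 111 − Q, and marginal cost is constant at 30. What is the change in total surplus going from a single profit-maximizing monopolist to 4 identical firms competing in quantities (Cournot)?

TS rises by 688.905

Monopoly sets MR = MC: 111 − 2Q = 30 ⇒ Q = 40.5, P = 111 − 40.5 = 70.5.
CS = ½·(111 − 70.5)·40.5 = 820.125; PS = (70.5 − 30)·40.5 = 1640.25; TS = 2460.375.
Cournot with 4 identical firms: the symmetric best-response condition is 111 − 5q = 30. Each firm produces q = 16.2, total output Q = 64.8, price P = 46.2.
CS = ½·(111 − 46.2)·64.8 = 2099.52; PS = (46.2 − 30)·64.8 = 1049.76; TS = 3149.28.
Change in total surplus: 3149.28 − 2460.375 = 688.905.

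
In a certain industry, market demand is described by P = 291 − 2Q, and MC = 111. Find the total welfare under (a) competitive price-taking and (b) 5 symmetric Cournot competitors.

Competition: TS = 8100; Cournot: TS = 7875

Competitive firms price at marginal cost: P = 111, giving Q = 90.
CS = ½·(291 − 111)·90 = 8100; PS = (111 − 111)·90 = 0; TS = 8100.
In a 5-firm Cournot equilibrium, symmetry and the first-order condition give q = (291 − 111)/(12) = 15. So Q = 75 and P = 141.
CS = ½·(291 − 141)·75 = 5625; PS = (141 − 111)·75 = 2250; TS = 7875.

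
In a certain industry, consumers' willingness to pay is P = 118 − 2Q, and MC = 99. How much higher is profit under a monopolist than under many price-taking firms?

Profit rises by 45.125

Under competition P = MC = 99, so Q = (118 − 99)/2 = 9.5.
Profit = (99 − 99)·9.5 = 0.
The monopolist equates marginal revenue to marginal cost: 118 − 4Q = 99, so Q = 4.75. From demand, P = 108.5.
Profit = (108.5 − 99)·4.75 = 45.125.
Change in profit: 45.125 − 0 = 45.125.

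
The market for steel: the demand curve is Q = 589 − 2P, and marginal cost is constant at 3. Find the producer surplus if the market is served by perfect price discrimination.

PS = 84972.25

Inverting demand: P = 294.5 − 0.5Q.
A perfectly discriminating monopolist sells every unit with P(Q) ≥ MC(Q), so output equals the competitive quantity Q = 583. Each buyer pays their reservation price, so CS = 0 and the firm captures all surplus.
PS = ½·(294.5 − 3)·583 = 84972.25.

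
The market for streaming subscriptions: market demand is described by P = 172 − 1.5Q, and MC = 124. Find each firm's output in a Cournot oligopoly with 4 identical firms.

q_i = 6.4

Cournot with 4 identical firms: the symmetric best-response condition is 172 − 7.5q = 124. Each firm produces q = 6.4, total output Q = 25.6, price P = 133.6.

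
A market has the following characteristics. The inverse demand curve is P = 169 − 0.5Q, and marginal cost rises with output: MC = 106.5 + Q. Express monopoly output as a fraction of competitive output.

The monopolist equates marginal revenue to marginal cost: 169 − Q = 106.5 + Q, so Q = 31.25. From demand, P = 153.375.
Under competition P = MC: 169 − 0.5Q = 106.5 + Q ⇒ Q = 125/3, P = 889/6.
Ratio Q_m/Q_c = 31.25/(125/3) = 0.75.

Q_m/Q_c = 0.75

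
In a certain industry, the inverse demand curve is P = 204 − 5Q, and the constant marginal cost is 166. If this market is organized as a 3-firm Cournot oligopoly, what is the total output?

Q = 5.7

In a 3-firm Cournot equilibrium, symmetry and the first-order condition give q = (204 − 166)/(20) = 1.9. So Q = 5.7 and P = 175.5.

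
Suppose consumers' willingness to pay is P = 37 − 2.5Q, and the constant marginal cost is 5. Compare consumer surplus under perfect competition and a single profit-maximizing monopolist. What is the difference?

Consumer surplus falls by 153.6

Under competition P = MC = 5, so Q = (37 − 5)/2.5 = 12.8.
CS = ½·(37 − 5)·12.8 = 204.8.
Monopoly sets MR = MC: 37 − 5Q = 5 ⇒ Q = 6.4, P = 37 − 2.5·6.4 = 21.
CS = ½·(37 − 21)·6.4 = 51.2.
Change in consumer surplus: 51.2 − 204.8 = −153.6.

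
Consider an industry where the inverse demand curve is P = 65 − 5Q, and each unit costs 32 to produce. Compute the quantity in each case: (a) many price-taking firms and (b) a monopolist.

Competition: Q = 6.6; Monopoly: Q = 3.3

Under competition P = MC = 32, so Q = (65 − 32)/5 = 6.6.
Monopoly sets MR = MC: 65 − 10Q = 32 ⇒ Q = 3.3, P = 65 − 5·3.3 = 48.5.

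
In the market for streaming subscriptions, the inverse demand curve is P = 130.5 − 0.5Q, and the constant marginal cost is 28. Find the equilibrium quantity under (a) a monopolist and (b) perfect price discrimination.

A monopolist chooses Q where MR = MC. MR = 130.5 − Q; setting this equal to 28 gives Q = 102.5 and P = 79.25.
A perfectly discriminating monopolist sells every unit with P(Q) ≥ MC(Q), so output equals the competitive quantity Q = 205. Each buyer pays their reservation price, so CS = 0 and the firm captures all surplus.

Monopoly: Q = 102.5; Perfect PD: Q = 205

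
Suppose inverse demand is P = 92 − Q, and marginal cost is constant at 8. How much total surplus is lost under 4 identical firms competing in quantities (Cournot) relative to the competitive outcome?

Perfect competition: P = MC = 8, so 92 − Q = 8 and Q = 84.
Cournot with 4 identical firms: the symmetric best-response condition is 92 − 5q = 8. Each firm produces q = 16.8, total output Q = 67.2, price P = 24.8.
DWL is the triangle between Q = 67.2 and Q = 84: ½·(84 − 67.2)·(24.8 − 8) = 141.12.

DWL = 141.12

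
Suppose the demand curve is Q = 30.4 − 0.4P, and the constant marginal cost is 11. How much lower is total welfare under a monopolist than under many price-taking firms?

Inverting demand: P = 76 − 2.5Q.
Under competition P = MC = 11, so Q = (76 − 11)/2.5 = 26.
CS = ½·(76 − 11)·26 = 845; PS = (11 − 11)·26 = 0; TS = 845.
The monopolist equates marginal revenue to marginal cost: 76 − 5Q = 11, so Q = 13. From demand, P = 43.5.
CS = ½·(76 − 43.5)·13 = 211.25; PS = (43.5 − 11)·13 = 422.5; TS = 633.75.
Change in total welfare: 633.75 − 845 = −211.25.

Total welfare falls by 211.25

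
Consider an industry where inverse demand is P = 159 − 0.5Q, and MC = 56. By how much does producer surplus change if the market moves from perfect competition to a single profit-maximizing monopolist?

Perfect competition: P = MC = 56, so 159 − 0.5Q = 56 and Q = 206.
PS = (56 − 56)·206 = 0.
The monopolist equates marginal revenue to marginal cost: 159 − Q = 56, so Q = 103. From demand, P = 107.5.
PS = (107.5 − 56)·103 = 5304.5.
Change in producer surplus: 5304.5 − 0 = 5304.5.

PS rises by 5304.5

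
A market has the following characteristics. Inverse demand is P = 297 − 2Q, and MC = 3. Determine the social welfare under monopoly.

TS = 16206.75

Monopoly sets MR = MC: 297 − 4Q = 3 ⇒ Q = 73.5, P = 297 − 2·73.5 = 150.
CS = ½·(297 − 150)·73.5 = 5402.25; PS = (150 − 3)·73.5 = 10804.5; TS = 16206.75.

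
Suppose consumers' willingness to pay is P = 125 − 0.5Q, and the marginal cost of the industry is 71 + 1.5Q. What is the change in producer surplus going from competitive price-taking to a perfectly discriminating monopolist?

Under competition P = MC: 125 − 0.5Q = 71 + 1.5Q ⇒ Q = 27, P = 111.5.
PS = P·Q − VC(Q) = 111.5·27 − (71·27 + ½·1.5·27²) = 546.75.
With perfect price discrimination, output is the efficient level Q = 27 (where demand meets MC), but every buyer pays their willingness to pay: CS = 0 and PS = total surplus.
PS = ½·(125 − 71)·27 = 729.
Change in producer surplus: 729 − 546.75 = 182.25.

Producer surplus rises by 182.25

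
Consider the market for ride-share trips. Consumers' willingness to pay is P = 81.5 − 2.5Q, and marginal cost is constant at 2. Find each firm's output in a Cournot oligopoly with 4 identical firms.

q_i = 6.36

With 4 symmetric Cournot firms, each firm's FOC gives 81.5 − 12.5q = 2, so q = 6.36, Q = 4·6.36 = 25.44, and P = 17.9.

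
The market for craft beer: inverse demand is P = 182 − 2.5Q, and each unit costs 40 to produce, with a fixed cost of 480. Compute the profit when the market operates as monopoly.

Profit = 1536.4

Monopoly sets MR = MC: 182 − 5Q = 40 ⇒ Q = 28.4, P = 182 − 2.5·28.4 = 111.
Profit = (111 − 40)·28.4 − 480 = 1536.4.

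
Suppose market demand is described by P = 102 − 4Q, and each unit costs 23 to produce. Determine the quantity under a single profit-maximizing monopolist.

A monopolist chooses Q where MR = MC. MR = 102 − 8Q; setting this equal to 23 gives Q = 9.875 and P = 62.5.

Q = 9.875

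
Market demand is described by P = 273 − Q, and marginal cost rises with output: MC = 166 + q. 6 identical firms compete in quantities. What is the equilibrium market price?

P = 192.75

Cournot with 6 identical firms: the symmetric best-response condition is 273 − 7q = 166 + q. Each firm produces q = 13.375, total output Q = 80.25, price P = 192.75.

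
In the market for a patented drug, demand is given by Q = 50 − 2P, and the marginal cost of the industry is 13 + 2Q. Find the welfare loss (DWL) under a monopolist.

DWL = 0.8

Inverting demand: P = 25 − 0.5Q.
Competitive equilibrium sets price equal to marginal cost: 25 − 0.5Q = 13 + 2Q, so Q = 4.8 and P = 22.6.
A monopolist chooses Q where MR = MC. MR = 25 − Q; setting this equal to 13 + 2Q gives Q = 4 and P = 23.
CS = ½·(25 − 22.6)·4.8 = 5.76; PS = (22.6·4.8 − 13·4.8 − ½·2·4.8²) = 23.04; TS = 28.8.
CS = ½·(25 − 23)·4 = 4; PS = (23·4 − 13·4 − ½·2·4²) = 24; TS = 28.
DWL = 28.8 − 28 = 0.8.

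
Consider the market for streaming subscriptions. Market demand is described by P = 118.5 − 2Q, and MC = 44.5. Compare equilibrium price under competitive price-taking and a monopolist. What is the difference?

Under competition P = MC = 44.5, so Q = (118.5 − 44.5)/2 = 37.
The monopolist equates marginal revenue to marginal cost: 118.5 − 4Q = 44.5, so Q = 18.5. From demand, P = 81.5.
Change in equilibrium price: 81.5 − 44.5 = 37.

Equilibrium price rises by 37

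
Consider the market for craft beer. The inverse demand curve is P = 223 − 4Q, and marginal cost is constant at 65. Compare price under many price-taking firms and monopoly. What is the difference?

Competitive firms price at marginal cost: P = 65, giving Q = 39.5.
A monopolist chooses Q where MR = MC. MR = 223 − 8Q; setting this equal to 65 gives Q = 19.75 and P = 144.
Change in price: 144 − 65 = 79.

Price rises by 79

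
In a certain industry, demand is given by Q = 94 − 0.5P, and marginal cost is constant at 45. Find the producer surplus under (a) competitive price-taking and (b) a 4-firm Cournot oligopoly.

Competition: PS = 0; Cournot: PS = 1635.92

Inverting demand: P = 188 − 2Q.
Under competition P = MC = 45, so Q = (188 − 45)/2 = 71.5.
PS = (45 − 45)·71.5 = 0.
With 4 symmetric Cournot firms, each firm's FOC gives 188 − 10q = 45, so q = 14.3, Q = 4·14.3 = 57.2, and P = 73.6.
PS = (73.6 − 45)·57.2 = 1635.92.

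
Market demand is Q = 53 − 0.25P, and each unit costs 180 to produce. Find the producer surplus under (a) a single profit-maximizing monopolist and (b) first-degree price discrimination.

Inverting demand: P = 212 − 4Q.
Monopoly sets MR = MC: 212 − 8Q = 180 ⇒ Q = 4, P = 212 − 4·4 = 196.
PS = (196 − 180)·4 = 64.
Under first-degree price discrimination the firm charges each unit its demand price and produces up to where P = MC, i.e. Q = 8. Consumer surplus is zero; producer surplus equals total surplus.
PS = ½·(212 − 180)·8 = 128.

Monopoly: PS = 64; Perfect PD: PS = 128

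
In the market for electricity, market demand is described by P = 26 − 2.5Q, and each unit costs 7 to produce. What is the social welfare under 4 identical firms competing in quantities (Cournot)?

TS = 69.312

Cournot with 4 identical firms: the symmetric best-response condition is 26 − 12.5q = 7. Each firm produces q = 1.52, total output Q = 6.08, price P = 10.8.
CS = ½·(26 − 10.8)·6.08 = 46.208; PS = (10.8 − 7)·6.08 = 23.104; TS = 69.312.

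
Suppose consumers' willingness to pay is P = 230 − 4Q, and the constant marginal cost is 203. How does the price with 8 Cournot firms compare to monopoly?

In a 8-firm Cournot equilibrium, symmetry and the first-order condition give q = (230 − 203)/(36) = 0.75. So Q = 6 and P = 206.
A monopolist chooses Q where MR = MC. MR = 230 − 8Q; setting this equal to 203 gives Q = 3.375 and P = 216.5.

Cournot: P = 206; Monopoly: P = 216.5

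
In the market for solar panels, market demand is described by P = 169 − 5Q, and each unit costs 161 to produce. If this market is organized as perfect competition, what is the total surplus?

Under competition P = MC = 161, so Q = (169 − 161)/5 = 1.6.
CS = ½·(169 − 161)·1.6 = 6.4; PS = (161 − 161)·1.6 = 0; TS = 6.4.

TS = 6.4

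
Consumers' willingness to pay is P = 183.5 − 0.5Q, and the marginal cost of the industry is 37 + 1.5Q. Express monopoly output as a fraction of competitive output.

The monopolist equates marginal revenue to marginal cost: 183.5 − Q = 37 + 1.5Q, so Q = 58.6. From demand, P = 154.2.
Competitive equilibrium sets price equal to marginal cost: 183.5 − 0.5Q = 37 + 1.5Q, so Q = 73.25 and P = 146.875.
Ratio Q_m/Q_c = 58.6/73.25 = 0.8.

Q_m/Q_c = 0.8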